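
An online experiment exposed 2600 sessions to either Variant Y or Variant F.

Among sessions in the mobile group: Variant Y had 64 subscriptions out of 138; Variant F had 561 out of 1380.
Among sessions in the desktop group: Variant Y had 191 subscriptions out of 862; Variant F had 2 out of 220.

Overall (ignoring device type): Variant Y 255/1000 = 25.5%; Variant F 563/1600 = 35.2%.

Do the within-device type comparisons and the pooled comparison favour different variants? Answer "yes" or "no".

yes

Within each device type level (mobile 46.4% vs 40.7%; desktop 22.2% vs 0.9%), Variant Y has the higher rate every time. Pooled: 25.5% vs 35.2% — Variant F has the higher rate overall. The two comparisons disagree.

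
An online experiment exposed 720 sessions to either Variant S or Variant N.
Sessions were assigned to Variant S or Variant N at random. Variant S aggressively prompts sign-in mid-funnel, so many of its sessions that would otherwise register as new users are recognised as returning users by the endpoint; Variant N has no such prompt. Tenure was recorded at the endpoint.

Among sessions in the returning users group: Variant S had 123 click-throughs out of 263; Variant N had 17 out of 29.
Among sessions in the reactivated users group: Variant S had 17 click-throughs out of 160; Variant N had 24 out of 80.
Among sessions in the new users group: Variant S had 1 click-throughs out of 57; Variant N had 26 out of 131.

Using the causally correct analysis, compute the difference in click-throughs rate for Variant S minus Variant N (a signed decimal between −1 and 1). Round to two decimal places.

+0.01

Variant N is higher inside every user tenure stratum but Variant S is higher in aggregate. Whether to stratify depends on how user tenure relates to the variant.
Because the variant influences user tenure, user tenure is a post-treatment mediator, not a confounder. Stratifying on it would bias the estimate; the causal effect is the crude pooled difference.
The causal difference is the pooled difference: 0.294 − 0.279 = +0.015.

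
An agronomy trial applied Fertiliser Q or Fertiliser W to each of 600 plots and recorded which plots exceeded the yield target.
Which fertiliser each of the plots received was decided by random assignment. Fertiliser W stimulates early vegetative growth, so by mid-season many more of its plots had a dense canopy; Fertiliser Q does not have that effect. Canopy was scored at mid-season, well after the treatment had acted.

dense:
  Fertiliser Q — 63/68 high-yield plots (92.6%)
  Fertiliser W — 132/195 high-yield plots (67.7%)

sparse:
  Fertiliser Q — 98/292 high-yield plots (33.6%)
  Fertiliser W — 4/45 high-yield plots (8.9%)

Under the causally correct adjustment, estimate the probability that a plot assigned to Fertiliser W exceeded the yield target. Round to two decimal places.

0.57

Within every mid-season canopy level Fertiliser Q has the higher rate, yet pooled Fertiliser W does — Simpson's reversal.
Mid-season canopy is recorded after the fertiliser and is itself shifted by it — it sits on the causal path from fertiliser to outcome. Conditioning on a mediator would strip out part of the effect we want; the pooled comparison gives the total causal effect.
So P(outcome | do(Fertiliser W)) is just the pooled rate for Fertiliser W: 136/240 = 0.567.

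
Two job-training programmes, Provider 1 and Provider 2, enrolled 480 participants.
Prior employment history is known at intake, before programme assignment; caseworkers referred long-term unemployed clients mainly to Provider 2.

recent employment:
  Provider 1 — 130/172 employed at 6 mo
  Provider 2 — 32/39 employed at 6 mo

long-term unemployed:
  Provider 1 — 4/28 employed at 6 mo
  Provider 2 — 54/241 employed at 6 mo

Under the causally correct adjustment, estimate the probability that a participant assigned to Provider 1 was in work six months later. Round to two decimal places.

0.41

The stratified and pooled comparisons disagree (Provider 2 wins within each prior employment history; Provider 1 wins overall), so the answer turns on the causal role of prior employment history.
Prior employment history is set before the programme has any effect — it is not caused by the programme — and it independently drives the outcome. That makes it a confounder, so the causal comparison is within prior employment history levels.
Standardising Provider 1 to the population prior employment history mix: 0.440·130/172 + 0.560·4/28 = 0.412.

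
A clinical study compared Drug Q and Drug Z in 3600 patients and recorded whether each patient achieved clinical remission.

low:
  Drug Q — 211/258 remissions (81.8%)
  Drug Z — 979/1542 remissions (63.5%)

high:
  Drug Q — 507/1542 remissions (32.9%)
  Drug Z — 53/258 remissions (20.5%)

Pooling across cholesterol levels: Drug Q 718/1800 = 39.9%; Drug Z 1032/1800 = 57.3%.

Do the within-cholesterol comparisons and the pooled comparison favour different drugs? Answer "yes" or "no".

Within each cholesterol level (low 81.8% vs 63.5%; high 32.9% vs 20.5%), Drug Q has the higher rate every time. Pooled: 39.9% vs 57.3% — Drug Z has the higher rate overall. The two comparisons disagree.

yes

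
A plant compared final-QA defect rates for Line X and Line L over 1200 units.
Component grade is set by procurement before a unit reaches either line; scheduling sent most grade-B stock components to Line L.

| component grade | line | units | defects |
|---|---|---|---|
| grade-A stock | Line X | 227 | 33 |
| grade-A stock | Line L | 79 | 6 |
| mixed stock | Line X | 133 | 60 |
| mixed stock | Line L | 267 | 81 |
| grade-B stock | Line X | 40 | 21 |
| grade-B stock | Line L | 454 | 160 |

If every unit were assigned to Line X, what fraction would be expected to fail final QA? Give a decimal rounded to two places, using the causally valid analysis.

Component grade is set before the line has any effect — it is not caused by the line — and it independently drives the outcome. That makes it a confounder, so the causal comparison is within component grade levels.
Standardising Line X to the population component grade mix: 0.255·33/227 + 0.333·60/133 + 0.412·21/40 = 0.404.

0.40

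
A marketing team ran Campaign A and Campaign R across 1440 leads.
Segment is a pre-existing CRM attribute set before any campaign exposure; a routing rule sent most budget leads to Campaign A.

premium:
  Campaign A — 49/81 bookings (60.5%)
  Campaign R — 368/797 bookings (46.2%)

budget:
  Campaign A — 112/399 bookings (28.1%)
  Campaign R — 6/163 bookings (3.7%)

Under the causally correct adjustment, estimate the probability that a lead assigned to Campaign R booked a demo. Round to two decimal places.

0.30

Since customer segment is a pre-existing factor (not a product of the campaign) and it affects the outcome on its own, it is a confounder. The stratified rates, not the pooled rate, identify the causal effect.
Standardising Campaign R to the population customer segment mix: 0.610·368/797 + 0.390·6/163 = 0.296.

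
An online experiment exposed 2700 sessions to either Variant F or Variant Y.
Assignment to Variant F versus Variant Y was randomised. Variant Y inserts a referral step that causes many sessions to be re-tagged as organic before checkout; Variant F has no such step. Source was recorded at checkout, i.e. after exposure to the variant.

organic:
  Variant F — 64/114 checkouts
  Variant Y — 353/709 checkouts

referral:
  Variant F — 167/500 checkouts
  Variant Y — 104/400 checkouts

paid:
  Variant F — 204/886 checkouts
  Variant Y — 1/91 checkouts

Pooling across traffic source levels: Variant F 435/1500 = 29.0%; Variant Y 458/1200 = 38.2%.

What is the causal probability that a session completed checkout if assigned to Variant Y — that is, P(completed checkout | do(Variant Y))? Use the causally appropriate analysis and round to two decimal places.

Traffic source lies on the pathway variant → traffic source → outcome, so adjusting for it blocks the indirect effect. For the total causal effect of variant, use the unadjusted pooled rates.
So P(outcome | do(Variant Y)) is just the pooled rate for Variant Y: 458/1200 = 0.382.

0.38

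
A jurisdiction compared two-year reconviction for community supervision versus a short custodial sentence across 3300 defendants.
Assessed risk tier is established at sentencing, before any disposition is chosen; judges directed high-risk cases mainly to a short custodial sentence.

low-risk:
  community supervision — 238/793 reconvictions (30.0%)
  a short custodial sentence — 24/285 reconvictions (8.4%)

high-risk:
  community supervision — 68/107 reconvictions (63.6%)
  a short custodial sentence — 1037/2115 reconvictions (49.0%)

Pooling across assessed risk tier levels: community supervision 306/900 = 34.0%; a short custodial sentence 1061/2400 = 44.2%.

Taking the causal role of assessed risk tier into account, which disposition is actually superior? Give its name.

a short custodial sentence

Here assessed risk tier is a common cause — it drives both which disposition a case falls under and the outcome. The crude comparison mixes populations; the stratum-specific rates are the causally relevant ones.
Within each level — low-risk: 30.0% vs 8.4%; high-risk: 63.6% vs 49.0% — a short custodial sentence is lower every time.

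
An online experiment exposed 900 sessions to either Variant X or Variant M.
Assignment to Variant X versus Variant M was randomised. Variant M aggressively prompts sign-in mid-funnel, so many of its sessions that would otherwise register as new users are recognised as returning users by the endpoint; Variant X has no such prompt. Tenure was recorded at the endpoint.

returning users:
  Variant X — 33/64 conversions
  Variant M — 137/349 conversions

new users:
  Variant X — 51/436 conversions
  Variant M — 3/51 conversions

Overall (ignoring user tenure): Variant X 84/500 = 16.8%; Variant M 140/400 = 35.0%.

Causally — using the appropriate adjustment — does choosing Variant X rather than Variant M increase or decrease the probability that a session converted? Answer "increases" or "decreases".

decreases

Within every user tenure level Variant X has the higher rate, yet pooled Variant M does — Simpson's reversal.
The distribution of user tenure is itself part of what the variant does — it is an intermediate outcome. Holding it fixed would remove that part of the effect; the total effect is the pooled difference.
Pooled: Variant X 16.8% vs Variant M 35.0%; Variant M is higher overall.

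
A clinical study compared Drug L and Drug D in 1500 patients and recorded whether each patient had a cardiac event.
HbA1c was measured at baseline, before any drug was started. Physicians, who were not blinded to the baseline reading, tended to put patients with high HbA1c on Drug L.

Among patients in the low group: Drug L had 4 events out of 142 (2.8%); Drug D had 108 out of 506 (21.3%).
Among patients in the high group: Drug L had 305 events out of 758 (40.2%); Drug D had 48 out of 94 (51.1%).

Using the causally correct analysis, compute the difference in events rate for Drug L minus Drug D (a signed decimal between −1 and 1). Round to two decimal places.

-0.14

HbA1c is set before the drug has any effect — it is not caused by the drug — and it independently drives the outcome. That makes it a confounder, so the causal comparison is within HbA1c levels.
Adjusting over the population distribution of HbA1c: 0.432·(0.028−0.213) + 0.568·(0.402−0.511) = -0.142.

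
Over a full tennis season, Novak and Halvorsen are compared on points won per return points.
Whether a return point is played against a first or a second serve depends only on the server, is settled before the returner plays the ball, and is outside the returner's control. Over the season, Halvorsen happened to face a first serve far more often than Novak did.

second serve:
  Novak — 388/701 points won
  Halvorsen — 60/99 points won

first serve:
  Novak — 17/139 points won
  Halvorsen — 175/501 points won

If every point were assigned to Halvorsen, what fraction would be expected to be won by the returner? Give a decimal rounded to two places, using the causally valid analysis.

0.49

Since serve type is a pre-existing factor (not a product of the player) and it affects the outcome on its own, it is a confounder. The stratified rates, not the pooled rate, identify the causal effect.
Standardising Halvorsen to the population serve type mix: 0.556·60/99 + 0.444·175/501 = 0.492.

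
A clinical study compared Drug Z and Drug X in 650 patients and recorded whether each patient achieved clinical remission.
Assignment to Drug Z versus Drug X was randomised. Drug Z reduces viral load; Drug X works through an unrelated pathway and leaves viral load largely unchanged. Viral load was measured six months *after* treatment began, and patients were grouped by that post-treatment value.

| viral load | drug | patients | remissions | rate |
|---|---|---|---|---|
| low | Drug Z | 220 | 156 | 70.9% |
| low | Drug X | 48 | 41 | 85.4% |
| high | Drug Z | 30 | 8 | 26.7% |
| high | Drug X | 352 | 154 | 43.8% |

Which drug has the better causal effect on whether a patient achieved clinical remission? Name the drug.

Drug Z

The viral load-specific comparison favours Drug X throughout, but the pooled figures favour Drug Z. The question is whether to condition on viral load.
Because the drug influences viral load, viral load is a post-treatment mediator, not a confounder. Stratifying on it would bias the estimate; the causal effect is the crude pooled difference.
Pooled: Drug Z 65.6% vs Drug X 48.8%; Drug Z is higher overall.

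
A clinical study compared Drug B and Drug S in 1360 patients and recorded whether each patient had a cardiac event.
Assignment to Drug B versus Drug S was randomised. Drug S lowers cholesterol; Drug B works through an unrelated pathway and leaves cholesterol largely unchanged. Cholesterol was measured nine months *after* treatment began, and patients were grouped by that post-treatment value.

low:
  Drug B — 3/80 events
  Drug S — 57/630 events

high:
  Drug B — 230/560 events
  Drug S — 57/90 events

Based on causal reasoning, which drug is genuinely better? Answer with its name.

Drug B is lower inside every cholesterol stratum but Drug S is lower in aggregate. Whether to stratify depends on how cholesterol relates to the drug.
Stratifying would compare drugs among patients the drugs themselves sorted into cholesterol groups — a form of selection on an intermediate. The unconditioned pooled rates give the total causal effect.
Pooled: Drug B 36.4% vs Drug S 15.8%; Drug S is lower overall.

Drug S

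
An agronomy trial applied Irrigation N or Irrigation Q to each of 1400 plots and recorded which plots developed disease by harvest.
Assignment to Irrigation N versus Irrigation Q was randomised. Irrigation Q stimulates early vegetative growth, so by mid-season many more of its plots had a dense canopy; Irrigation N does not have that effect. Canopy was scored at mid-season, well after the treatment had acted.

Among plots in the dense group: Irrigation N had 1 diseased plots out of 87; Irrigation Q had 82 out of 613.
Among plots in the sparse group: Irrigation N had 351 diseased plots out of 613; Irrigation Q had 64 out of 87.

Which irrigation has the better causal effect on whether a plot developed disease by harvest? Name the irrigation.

Stratifying would compare irrigations among plots the irrigations themselves sorted into mid-season canopy groups — a form of selection on an intermediate. The unconditioned pooled rates give the total causal effect.
Pooled: Irrigation N 50.3% vs Irrigation Q 20.9%; Irrigation Q is lower overall.

Irrigation Q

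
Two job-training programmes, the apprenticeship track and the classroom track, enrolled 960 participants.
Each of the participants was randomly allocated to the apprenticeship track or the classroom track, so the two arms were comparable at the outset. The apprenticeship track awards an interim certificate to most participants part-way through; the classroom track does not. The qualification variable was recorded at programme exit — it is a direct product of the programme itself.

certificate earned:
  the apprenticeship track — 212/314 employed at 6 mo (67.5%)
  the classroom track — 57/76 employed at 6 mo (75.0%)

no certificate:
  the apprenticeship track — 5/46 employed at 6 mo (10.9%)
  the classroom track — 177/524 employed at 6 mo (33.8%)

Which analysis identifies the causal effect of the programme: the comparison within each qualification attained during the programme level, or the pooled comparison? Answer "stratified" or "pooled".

pooled

Qualification attained during the programme is recorded after the programme and is itself shifted by it — it sits on the causal path from programme to outcome. Conditioning on a mediator would strip out part of the effect we want; the pooled comparison gives the total causal effect.
Pooled: the apprenticeship track 60.3% vs the classroom track 39.0%; the apprenticeship track is higher overall.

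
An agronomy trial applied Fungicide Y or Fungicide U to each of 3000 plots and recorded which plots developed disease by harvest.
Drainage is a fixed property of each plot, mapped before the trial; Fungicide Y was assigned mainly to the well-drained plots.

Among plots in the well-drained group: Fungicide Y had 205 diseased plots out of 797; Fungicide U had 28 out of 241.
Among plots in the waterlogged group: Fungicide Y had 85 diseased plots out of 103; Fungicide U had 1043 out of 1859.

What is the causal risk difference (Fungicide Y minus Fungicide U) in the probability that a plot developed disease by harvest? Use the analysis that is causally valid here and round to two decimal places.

+0.22

The field drainage-specific comparison favours Fungicide U throughout, but the pooled figures favour Fungicide Y. The question is whether to condition on field drainage.
Here field drainage is a common cause — it drives both which fungicide a case falls under and the outcome. The crude comparison mixes populations; the stratum-specific rates are the causally relevant ones.
Adjusting over the population distribution of field drainage: 0.346·(0.257−0.116) + 0.654·(0.825−0.561) = +0.222.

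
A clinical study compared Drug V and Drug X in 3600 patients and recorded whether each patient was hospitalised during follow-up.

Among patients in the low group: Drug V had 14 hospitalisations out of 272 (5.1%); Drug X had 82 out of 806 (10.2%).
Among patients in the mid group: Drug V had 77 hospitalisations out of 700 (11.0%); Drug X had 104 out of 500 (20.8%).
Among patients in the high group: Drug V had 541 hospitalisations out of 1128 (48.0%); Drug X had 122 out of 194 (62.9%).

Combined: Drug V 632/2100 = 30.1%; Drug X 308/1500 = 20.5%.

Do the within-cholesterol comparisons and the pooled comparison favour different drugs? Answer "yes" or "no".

Within each cholesterol level (low 5.1% vs 10.2%; mid 11.0% vs 20.8%; high 48.0% vs 62.9%), Drug V has the lower rate every time. Pooled: 30.1% vs 20.5% — Drug X has the lower rate overall. The two comparisons disagree.

yes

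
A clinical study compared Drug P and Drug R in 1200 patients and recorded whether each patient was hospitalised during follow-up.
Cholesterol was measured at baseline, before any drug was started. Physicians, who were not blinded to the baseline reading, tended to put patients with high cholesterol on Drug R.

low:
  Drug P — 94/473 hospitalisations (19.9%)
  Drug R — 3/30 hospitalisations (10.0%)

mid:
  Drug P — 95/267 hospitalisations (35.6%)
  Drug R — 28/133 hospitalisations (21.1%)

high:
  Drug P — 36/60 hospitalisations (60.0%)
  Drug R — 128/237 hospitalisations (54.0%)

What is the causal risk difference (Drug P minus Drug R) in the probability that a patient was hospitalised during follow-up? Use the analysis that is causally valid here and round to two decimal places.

The imbalance in cholesterol arose from how patients were allocated, not from anything the drug did; and cholesterol independently affects the outcome. The pooled gap is confounded — condition on cholesterol.
Adjusting over the population distribution of cholesterol: 0.419·(0.199−0.100) + 0.333·(0.356−0.211) + 0.247·(0.600−0.540) = +0.105.

+0.10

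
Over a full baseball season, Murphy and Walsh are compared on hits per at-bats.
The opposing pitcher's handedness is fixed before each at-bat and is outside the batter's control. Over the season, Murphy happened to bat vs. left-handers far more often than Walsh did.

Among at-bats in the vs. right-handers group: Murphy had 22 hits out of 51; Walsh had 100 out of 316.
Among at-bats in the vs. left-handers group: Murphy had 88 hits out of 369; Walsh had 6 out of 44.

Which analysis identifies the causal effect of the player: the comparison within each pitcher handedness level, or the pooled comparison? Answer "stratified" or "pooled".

stratified

Nothing the player does changes pitcher handedness; the imbalance is an allocation artefact. With pitcher handedness also predicting the outcome, the pooled figure is confounded, and the within-stratum comparison is the causal one.
Within each level — vs. right-handers: 43.1% vs 31.6%; vs. left-handers: 23.8% vs 13.6% — Murphy is higher every time.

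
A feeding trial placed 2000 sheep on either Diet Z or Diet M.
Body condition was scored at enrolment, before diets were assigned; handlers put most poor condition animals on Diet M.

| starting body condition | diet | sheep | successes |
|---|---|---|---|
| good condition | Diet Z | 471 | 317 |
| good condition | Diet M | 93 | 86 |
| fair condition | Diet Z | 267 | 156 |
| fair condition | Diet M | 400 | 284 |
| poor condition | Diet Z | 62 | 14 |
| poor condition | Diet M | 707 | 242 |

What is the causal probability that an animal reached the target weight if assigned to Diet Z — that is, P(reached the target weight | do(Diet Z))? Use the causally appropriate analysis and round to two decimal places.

Nothing the diet does changes starting body condition; the imbalance is an allocation artefact. With starting body condition also predicting the outcome, the pooled figure is confounded, and the within-stratum comparison is the causal one.
Standardising Diet Z to the population starting body condition mix: 0.282·317/471 + 0.334·156/267 + 0.385·14/62 = 0.471.

0.47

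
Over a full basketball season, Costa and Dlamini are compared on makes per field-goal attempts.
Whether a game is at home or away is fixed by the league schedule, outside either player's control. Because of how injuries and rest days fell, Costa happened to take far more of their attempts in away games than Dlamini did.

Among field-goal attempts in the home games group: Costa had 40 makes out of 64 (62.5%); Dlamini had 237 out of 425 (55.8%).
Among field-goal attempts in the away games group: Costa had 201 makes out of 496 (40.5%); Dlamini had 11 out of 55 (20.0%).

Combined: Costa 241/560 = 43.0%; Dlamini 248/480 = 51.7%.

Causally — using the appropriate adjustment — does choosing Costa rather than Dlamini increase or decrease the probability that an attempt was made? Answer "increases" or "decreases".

The imbalance in game venue arose from how field-goal attempts were allocated, not from anything the player did; and game venue independently affects the outcome. The pooled gap is confounded — condition on game venue.
Within each level — home games: 62.5% vs 55.8%; away games: 40.5% vs 20.0% — Costa is higher every time.

increases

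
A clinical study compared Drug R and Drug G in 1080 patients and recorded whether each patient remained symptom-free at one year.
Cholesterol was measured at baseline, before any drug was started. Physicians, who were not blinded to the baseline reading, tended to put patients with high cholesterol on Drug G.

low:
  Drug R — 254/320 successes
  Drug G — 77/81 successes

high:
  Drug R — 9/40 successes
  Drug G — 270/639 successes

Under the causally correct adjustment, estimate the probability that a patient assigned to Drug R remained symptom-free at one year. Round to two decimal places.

The stratified and pooled comparisons disagree (Drug G wins within each cholesterol; Drug R wins overall), so the answer turns on the causal role of cholesterol.
Cholesterol is set before the drug has any effect — it is not caused by the drug — and it independently drives the outcome. That makes it a confounder, so the causal comparison is within cholesterol levels.
Standardising Drug R to the population cholesterol mix: 0.371·254/320 + 0.629·9/40 = 0.436.

0.44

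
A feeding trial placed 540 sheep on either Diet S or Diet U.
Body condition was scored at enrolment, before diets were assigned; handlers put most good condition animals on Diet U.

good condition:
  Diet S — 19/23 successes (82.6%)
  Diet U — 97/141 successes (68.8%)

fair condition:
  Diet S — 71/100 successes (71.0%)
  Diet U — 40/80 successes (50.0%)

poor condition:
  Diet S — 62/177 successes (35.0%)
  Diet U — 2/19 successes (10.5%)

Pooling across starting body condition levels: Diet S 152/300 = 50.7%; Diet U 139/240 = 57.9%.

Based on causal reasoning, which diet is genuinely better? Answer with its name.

Starting body condition is set before the diet has any effect — it is not caused by the diet — and it independently drives the outcome. That makes it a confounder, so the causal comparison is within starting body condition levels.
Within each level — good condition: 82.6% vs 68.8%; fair condition: 71.0% vs 50.0%; poor condition: 35.0% vs 10.5% — Diet S is higher every time.

Diet S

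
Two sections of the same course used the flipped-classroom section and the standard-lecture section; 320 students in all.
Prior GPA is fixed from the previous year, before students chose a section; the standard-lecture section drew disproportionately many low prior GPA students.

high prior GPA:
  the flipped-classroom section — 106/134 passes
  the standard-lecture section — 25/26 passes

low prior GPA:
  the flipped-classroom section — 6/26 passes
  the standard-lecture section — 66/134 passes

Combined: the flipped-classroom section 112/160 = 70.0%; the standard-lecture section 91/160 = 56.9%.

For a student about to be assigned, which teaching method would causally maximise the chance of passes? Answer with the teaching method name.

the standard-lecture section

The prior GPA band-specific comparison favours the standard-lecture section throughout, but the pooled figures favour the flipped-classroom section. The question is whether to condition on prior GPA band.
Prior GPA band differs across teaching methods for reasons unrelated to any effect of the teaching method itself, and it separately predicts the outcome — a classic confounder. We must compare within prior GPA band levels.
Within each level — high prior GPA: 79.1% vs 96.2%; low prior GPA: 23.1% vs 49.3% — the standard-lecture section is higher every time.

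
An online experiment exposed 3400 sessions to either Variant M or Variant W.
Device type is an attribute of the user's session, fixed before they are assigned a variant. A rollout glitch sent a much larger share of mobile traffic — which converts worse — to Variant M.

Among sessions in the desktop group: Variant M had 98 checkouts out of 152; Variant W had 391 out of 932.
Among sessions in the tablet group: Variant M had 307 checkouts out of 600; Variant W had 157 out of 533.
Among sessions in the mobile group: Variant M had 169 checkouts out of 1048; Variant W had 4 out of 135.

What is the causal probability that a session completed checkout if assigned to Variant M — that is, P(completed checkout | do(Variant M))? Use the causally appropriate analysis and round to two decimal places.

0.43

Device type satisfies the back-door criterion: it is not a descendant of the variant, and it blocks the spurious path from variant to outcome. Adjusting for it (i.e., using the within-device type rates) gives the causal effect.
Standardising Variant M to the population device type mix: 0.319·98/152 + 0.333·307/600 + 0.348·169/1048 = 0.432.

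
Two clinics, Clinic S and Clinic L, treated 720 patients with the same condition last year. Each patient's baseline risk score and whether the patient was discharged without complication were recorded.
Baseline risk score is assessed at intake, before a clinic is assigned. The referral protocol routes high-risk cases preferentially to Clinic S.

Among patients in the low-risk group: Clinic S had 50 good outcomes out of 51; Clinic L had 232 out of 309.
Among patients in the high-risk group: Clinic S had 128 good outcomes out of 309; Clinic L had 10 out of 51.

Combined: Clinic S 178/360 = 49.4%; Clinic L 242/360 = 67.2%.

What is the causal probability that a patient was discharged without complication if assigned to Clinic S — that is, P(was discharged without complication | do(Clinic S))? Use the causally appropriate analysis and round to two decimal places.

0.70

Clinic S is higher inside every baseline risk score stratum but Clinic L is higher in aggregate. Whether to stratify depends on how baseline risk score relates to the clinic.
The imbalance in baseline risk score arose from how patients were allocated, not from anything the clinic did; and baseline risk score independently affects the outcome. The pooled gap is confounded — condition on baseline risk score.
Standardising Clinic S to the population baseline risk score mix: 0.500·50/51 + 0.500·128/309 = 0.697.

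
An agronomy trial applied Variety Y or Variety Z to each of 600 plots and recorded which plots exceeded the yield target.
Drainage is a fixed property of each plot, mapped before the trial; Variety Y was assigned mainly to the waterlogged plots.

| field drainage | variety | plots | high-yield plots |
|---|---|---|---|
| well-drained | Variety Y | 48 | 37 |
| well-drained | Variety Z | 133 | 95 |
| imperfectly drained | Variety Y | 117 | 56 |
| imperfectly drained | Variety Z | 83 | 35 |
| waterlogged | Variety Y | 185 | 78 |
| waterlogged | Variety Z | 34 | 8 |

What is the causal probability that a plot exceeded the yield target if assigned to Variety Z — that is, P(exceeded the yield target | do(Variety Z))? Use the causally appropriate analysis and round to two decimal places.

0.44

Since field drainage is a pre-existing factor (not a product of the variety) and it affects the outcome on its own, it is a confounder. The stratified rates, not the pooled rate, identify the causal effect.
Standardising Variety Z to the population field drainage mix: 0.302·95/133 + 0.333·35/83 + 0.365·8/34 = 0.442.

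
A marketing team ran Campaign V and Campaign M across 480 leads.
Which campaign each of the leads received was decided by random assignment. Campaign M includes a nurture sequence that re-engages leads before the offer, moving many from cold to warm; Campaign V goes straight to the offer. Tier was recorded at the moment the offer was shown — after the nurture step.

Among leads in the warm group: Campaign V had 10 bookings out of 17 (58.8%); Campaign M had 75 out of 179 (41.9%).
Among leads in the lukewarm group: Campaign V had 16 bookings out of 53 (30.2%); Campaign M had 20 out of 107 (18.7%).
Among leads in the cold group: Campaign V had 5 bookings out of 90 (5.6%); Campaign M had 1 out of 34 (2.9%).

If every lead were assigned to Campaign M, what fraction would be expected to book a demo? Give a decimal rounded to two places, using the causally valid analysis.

0.30

Because the campaign influences engagement tier, engagement tier is a post-treatment mediator, not a confounder. Stratifying on it would bias the estimate; the causal effect is the crude pooled difference.
So P(outcome | do(Campaign M)) is just the pooled rate for Campaign M: 96/320 = 0.300.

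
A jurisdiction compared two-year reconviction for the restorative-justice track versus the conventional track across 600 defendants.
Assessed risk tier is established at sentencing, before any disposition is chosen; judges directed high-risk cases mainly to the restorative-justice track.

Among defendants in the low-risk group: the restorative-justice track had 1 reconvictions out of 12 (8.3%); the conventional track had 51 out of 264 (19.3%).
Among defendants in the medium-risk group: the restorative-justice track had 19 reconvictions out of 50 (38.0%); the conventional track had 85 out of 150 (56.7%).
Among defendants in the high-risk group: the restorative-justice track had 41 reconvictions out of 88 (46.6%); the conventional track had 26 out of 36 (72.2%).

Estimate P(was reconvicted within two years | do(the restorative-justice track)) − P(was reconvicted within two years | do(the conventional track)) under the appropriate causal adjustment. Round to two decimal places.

-0.17

Nothing the disposition does changes assessed risk tier; the imbalance is an allocation artefact. With assessed risk tier also predicting the outcome, the pooled figure is confounded, and the within-stratum comparison is the causal one.
Adjusting over the population distribution of assessed risk tier: 0.460·(0.083−0.193) + 0.333·(0.380−0.567) + 0.207·(0.466−0.722) = -0.166.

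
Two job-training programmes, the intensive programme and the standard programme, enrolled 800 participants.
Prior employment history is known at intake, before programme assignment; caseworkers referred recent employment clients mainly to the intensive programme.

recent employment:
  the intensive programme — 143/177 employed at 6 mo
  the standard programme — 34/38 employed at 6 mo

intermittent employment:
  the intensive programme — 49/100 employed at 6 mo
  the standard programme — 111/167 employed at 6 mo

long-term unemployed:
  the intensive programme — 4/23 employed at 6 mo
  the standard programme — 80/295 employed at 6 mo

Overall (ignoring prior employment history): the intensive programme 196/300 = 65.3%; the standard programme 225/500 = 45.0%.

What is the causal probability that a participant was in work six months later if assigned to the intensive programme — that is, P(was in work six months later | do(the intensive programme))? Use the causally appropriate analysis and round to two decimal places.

the standard programme is higher inside every prior employment history stratum but the intensive programme is higher in aggregate. Whether to stratify depends on how prior employment history relates to the programme.
The imbalance in prior employment history arose from how participants were allocated, not from anything the programme did; and prior employment history independently affects the outcome. The pooled gap is confounded — condition on prior employment history.
Standardising the intensive programme to the population prior employment history mix: 0.269·143/177 + 0.334·49/100 + 0.398·4/23 = 0.450.

0.45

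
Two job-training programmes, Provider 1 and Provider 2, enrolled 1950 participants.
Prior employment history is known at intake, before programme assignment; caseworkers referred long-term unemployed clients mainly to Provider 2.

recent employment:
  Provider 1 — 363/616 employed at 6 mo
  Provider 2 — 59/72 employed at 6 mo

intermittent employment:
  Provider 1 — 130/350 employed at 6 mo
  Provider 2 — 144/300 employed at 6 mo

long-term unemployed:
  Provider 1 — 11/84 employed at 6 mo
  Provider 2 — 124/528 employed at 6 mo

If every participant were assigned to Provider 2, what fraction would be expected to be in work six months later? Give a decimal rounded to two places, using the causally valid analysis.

The prior employment history-specific comparison favours Provider 2 throughout, but the pooled figures favour Provider 1. The question is whether to condition on prior employment history.
Here prior employment history is a common cause — it drives both which programme a case falls under and the outcome. The crude comparison mixes populations; the stratum-specific rates are the causally relevant ones.
Standardising Provider 2 to the population prior employment history mix: 0.353·59/72 + 0.333·144/300 + 0.314·124/528 = 0.523.

0.52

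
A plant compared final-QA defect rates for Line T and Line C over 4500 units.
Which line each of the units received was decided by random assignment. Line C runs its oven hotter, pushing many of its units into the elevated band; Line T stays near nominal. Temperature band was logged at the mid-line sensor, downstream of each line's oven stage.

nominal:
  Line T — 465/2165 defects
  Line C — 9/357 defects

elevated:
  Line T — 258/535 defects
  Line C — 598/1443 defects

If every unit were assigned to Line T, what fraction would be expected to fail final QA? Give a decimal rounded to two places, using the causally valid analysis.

Stratifying would compare lines among units the lines themselves sorted into in-process temperature band groups — a form of selection on an intermediate. The unconditioned pooled rates give the total causal effect.
So P(outcome | do(Line T)) is just the pooled rate for Line T: 723/2700 = 0.268.

0.27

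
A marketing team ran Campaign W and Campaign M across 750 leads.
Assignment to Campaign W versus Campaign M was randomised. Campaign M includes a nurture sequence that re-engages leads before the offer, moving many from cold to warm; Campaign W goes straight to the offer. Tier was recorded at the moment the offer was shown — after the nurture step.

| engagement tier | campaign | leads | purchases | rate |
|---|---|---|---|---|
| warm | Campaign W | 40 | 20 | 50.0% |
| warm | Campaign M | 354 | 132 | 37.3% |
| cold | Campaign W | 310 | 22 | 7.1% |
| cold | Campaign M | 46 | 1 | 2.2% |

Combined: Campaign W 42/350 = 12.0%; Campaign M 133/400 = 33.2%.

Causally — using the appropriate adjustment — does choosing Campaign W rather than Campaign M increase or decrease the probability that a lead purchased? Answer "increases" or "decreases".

The distribution of engagement tier is itself part of what the campaign does — it is an intermediate outcome. Holding it fixed would remove that part of the effect; the total effect is the pooled difference.
Pooled: Campaign W 12.0% vs Campaign M 33.2%; Campaign M is higher overall.

decreases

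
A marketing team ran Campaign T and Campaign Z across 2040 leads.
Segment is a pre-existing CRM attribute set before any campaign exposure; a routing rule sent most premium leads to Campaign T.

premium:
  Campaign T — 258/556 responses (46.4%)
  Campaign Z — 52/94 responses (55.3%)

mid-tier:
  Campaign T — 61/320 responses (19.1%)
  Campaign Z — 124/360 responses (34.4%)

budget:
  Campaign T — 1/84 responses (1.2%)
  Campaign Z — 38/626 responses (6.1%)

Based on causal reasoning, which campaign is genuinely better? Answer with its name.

Campaign Z

The customer segment-specific comparison favours Campaign Z throughout, but the pooled figures favour Campaign T. The question is whether to condition on customer segment.
Here customer segment is a common cause — it drives both which campaign a case falls under and the outcome. The crude comparison mixes populations; the stratum-specific rates are the causally relevant ones.
Within each level — premium: 46.4% vs 55.3%; mid-tier: 19.1% vs 34.4%; budget: 1.2% vs 6.1% — Campaign Z is higher every time.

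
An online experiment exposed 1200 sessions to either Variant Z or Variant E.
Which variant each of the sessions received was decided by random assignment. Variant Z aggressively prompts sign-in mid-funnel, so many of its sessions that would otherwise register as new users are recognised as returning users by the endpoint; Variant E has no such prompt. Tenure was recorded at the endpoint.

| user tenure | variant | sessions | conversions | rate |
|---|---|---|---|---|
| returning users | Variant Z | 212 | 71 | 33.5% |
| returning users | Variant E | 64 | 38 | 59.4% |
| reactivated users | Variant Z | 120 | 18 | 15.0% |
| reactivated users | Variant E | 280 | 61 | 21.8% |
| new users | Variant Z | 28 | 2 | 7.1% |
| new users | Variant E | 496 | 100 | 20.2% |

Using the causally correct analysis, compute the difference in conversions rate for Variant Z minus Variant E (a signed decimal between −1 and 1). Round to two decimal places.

+0.02

Within every user tenure level Variant E has the higher rate, yet pooled Variant Z does — Simpson's reversal.
The distribution of user tenure is itself part of what the variant does — it is an intermediate outcome. Holding it fixed would remove that part of the effect; the total effect is the pooled difference.
The causal difference is the pooled difference: 0.253 − 0.237 = +0.016.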